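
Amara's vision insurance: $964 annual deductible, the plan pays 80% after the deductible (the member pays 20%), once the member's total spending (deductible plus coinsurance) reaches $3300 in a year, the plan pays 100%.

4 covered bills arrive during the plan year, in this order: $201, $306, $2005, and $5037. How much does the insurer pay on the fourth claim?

$4029.60

Bill 1, $201: entire amount goes to the deductible. Member pays $201; OOP now $201. Plan pays $201 − $201 = $0.
Bill 2, $306: all of it applies to the deductible. Cost to member: $306. OOP to date $507. Insurer: $306 − $306 = $0.
Bill 3, $2005: $457 finishes the deductible; $1548 goes to coinsurance; member's 20% is $309.60. Member pays $766.60; OOP now $1273.60. Plan pays $2005 − $766.60 = $1238.40.
Bill 4, $5037: deductible already satisfied, so member's share is 20% × $5037 = $1007.40. Cost to member: $1007.40. OOP to date $2281. Insurer: $5037 − $1007.40 = $4029.60.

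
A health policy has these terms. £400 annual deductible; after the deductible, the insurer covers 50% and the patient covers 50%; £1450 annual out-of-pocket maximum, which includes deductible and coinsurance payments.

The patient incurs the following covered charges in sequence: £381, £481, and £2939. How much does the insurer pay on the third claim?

£2120

#1 (£381): all of it applies to the deductible. Cost to patient: £381. OOP to date £381. Plan pays £381 − £381 = £0.
#2 (£481): £19 finishes the deductible; £462 goes to coinsurance; patient's 50% is £231. Cost to patient: £250. OOP to date £631. Insurer: £481 − £250 = £231.
#3 (£2939): 50% coinsurance on £2939 = £1469.50. OOP would hit £2100.50 > £1450, so the cap limits the patient to £1450 − £631 = £819. Plan pays £2939 − £819 = £2120.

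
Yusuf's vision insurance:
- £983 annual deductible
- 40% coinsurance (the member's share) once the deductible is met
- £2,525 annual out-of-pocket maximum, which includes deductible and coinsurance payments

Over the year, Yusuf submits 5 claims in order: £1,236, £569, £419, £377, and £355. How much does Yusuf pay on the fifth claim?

Claim 1 (£1,236): £983 to deductible, leaving £253; 40% of £253 = £101.20. Member pays £1,084.20; OOP now £1,084.20.
Claim 2 (£569): 40% coinsurance on £569 = £227.60. Member owes £227.60 (running OOP £1,311.80).
Claim 3 (£419): deductible met; 40% of £419 = £167.60. Member pays £167.60; OOP now £1,479.40.
Claim 4 (£377): deductible met; 40% of £377 = £150.80. Cost to member: £150.80. OOP to date £1,630.20.
Claim 5 (£355): deductible met; 40% of £355 = £142. Member pays £142; OOP now £1,772.20.

£142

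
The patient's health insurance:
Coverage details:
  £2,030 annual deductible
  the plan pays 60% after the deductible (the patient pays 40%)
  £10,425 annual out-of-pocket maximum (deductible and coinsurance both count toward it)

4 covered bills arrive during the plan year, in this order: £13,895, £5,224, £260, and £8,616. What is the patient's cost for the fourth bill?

Claim 1 — £13,895: deductible takes £2,030, £11,865 remains; patient's 40% is £4,746. Patient pays £6,776; OOP now £6,776.
Claim 2 — £5,224: deductible met; 40% of £5,224 = £2,089.60. Patient pays £2,089.60; OOP now £8,865.60.
Claim 3 — £260: deductible met; 40% of £260 = £104. Cost to patient: £104. OOP to date £8,969.60.
Claim 4 — £8,616: 40% coinsurance on £8,616 = £3,446.40. Adding that to £8,969.60 gives £12,416, past the £10,425 cap; patient pays only £10,425 − £8,969.60 = £1,455.40.

£1,455.40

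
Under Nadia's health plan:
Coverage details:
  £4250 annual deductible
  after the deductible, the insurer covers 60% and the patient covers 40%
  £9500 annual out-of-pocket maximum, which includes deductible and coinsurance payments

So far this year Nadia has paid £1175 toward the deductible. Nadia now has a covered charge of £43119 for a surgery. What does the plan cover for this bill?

Remaining deductible: £4250 − £1175 = £3075.
The remaining £40044 (= £43119 − £3075) moves to coinsurance.
Patient's 40% share of £40044 is £16017.60.
That puts the patient's cost at £3075 + £16017.60 = £19092.60 before any cap.
Adding £19092.60 to the £1175 already spent would give £20267.60, which exceeds the £9500 cap; the patient pays just £9500 − £1175 = £8325.
Insurer pays the balance: £43119 − £8325 = £34794.

£34794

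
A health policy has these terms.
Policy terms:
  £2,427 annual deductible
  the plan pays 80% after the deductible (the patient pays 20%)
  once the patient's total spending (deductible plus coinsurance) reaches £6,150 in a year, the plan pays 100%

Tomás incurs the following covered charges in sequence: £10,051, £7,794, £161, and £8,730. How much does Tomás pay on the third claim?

Claim 1 (£10,051): deductible takes £2,427, £7,624 remains; patient's 20% is £1,524.80. Patient pays £3,951.80; OOP now £3,951.80.
Claim 2 (£7,794): 20% coinsurance on £7,794 = £1,558.80. Patient owes £1,558.80 (running OOP £5,510.60).
Claim 3 (£161): deductible met; 20% of £161 = £32.20. Cost to patient: £32.20. OOP to date £5,542.80.

£32.20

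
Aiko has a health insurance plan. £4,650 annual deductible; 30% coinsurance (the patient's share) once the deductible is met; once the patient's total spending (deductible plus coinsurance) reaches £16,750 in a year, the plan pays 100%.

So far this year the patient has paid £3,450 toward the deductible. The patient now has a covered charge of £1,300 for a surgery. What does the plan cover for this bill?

Deductible still to meet: £4,650 − £3,450 = £1,200.
The remaining £100 (= £1,300 − £1,200) moves to coinsurance.
30% of £100 = £30 falls to the patient.
Patient responsibility before any cap: £1,200 + £30 = £1,230.
Total out-of-pocket so far would be £3,450 + £1,230 = £4,680, below the £16,750 cap — no reduction.
The insurer covers the remainder: £1,300 − £1,230 = £70.

£70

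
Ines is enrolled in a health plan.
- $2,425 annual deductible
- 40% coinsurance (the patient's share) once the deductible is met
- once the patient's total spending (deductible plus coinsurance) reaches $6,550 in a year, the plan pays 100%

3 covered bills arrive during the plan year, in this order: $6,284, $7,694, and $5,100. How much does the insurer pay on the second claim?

Claim 1 ($6,284): deductible takes $2,425, $3,859 remains; patient's 40% is $1,543.60. Patient pays $3,968.60; OOP now $3,968.60. Insurer: $6,284 − $3,968.60 = $2,315.40.
Claim 2 ($7,694): deductible met; 40% of $7,694 = $3,077.60. Adding that to $3,968.60 gives $7,046.20, past the $6,550 cap; patient pays only $6,550 − $3,968.60 = $2,581.40. Plan pays $7,694 − $2,581.40 = $5,112.60.

$5,112.60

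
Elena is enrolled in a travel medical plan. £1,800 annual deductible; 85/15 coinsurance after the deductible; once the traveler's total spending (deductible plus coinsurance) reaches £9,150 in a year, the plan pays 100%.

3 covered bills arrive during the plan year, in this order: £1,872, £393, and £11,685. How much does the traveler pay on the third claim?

£1,752.75

Bill 1, £1,872: £1,800 finishes the deductible; £72 goes to coinsurance; coinsurance £72 × 15% = £10.80. Traveler owes £1,810.80 (running OOP £1,810.80).
Bill 2, £393: 15% coinsurance on £393 = £58.95. Cost to traveler: £58.95. OOP to date £1,869.75.
Bill 3, £11,685: deductible already satisfied, so traveler's share is 15% × £11,685 = £1,752.75. Cost to traveler: £1,752.75. OOP to date £3,622.50.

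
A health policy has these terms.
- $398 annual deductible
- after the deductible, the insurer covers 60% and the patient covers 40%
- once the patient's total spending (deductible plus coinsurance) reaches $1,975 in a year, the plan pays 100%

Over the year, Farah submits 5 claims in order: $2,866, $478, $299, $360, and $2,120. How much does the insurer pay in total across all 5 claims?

Claim 1 ($2,866): $398 to deductible, leaving $2,468; coinsurance $2,468 × 40% = $987.20. Patient owes $1,385.20 (running OOP $1,385.20). Insurer: $2,866 − $1,385.20 = $1,480.80.
Claim 2 ($478): deductible met; 40% of $478 = $191.20. Patient owes $191.20 (running OOP $1,576.40). Plan pays $478 − $191.20 = $286.80.
Claim 3 ($299): 40% coinsurance on $299 = $119.60. Cost to patient: $119.60. OOP to date $1,696. Insurer: $299 − $119.60 = $179.40.
Claim 4 ($360): deductible already satisfied, so patient's share is 40% × $360 = $144. Patient owes $144 (running OOP $1,840). Insurer: $360 − $144 = $216.
Claim 5 ($2,120): 40% coinsurance on $2,120 = $848. Adding that to $1,840 gives $2,688, past the $1,975 cap; patient pays only $1,975 − $1,840 = $135. Plan pays $2,120 − $135 = $1,985.
Insurer total = bills − patient's total = $6,123 − $1,975 = $4,148.

$4,148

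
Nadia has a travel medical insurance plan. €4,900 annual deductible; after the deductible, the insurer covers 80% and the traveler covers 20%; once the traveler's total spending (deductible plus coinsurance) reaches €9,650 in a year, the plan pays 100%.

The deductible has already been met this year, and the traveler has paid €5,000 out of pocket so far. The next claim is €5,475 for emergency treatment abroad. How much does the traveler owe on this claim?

€1,095

With the deductible met, the entire €5,475 is subject to coinsurance.
20% of €5,475 = €1,095 falls to the traveler.
Cumulative spending €5,000 + €1,095 = €6,095 stays under the €9,650 maximum.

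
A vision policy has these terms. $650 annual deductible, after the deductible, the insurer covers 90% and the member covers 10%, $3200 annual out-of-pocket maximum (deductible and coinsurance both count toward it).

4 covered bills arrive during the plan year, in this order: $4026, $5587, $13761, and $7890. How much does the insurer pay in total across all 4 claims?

#1 ($4026): $650 finishes the deductible; $3376 goes to coinsurance; 10% of $3376 = $337.60. Member owes $987.60 (running OOP $987.60). Plan pays $4026 − $987.60 = $3038.40.
#2 ($5587): deductible already satisfied, so member's share is 10% × $5587 = $558.70. Cost to member: $558.70. OOP to date $1546.30. Plan pays $5587 − $558.70 = $5028.30.
#3 ($13761): 10% coinsurance on $13761 = $1376.10. Member pays $1376.10; OOP now $2922.40. Insurer: $13761 − $1376.10 = $12384.90.
#4 ($7890): 10% coinsurance on $7890 = $789. OOP would hit $3711.40 > $3200, so the cap limits the member to $3200 − $2922.40 = $277.60. Insurer: $7890 − $277.60 = $7612.40.
Insurer total: $3038.40 + $5028.30 + $12384.90 + $7612.40 = $28064.

$28064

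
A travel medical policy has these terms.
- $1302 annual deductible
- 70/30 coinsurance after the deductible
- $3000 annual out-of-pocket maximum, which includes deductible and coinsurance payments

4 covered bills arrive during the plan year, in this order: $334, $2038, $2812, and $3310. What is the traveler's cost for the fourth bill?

#1 ($334): entire amount goes to the deductible. Cost to traveler: $334. OOP to date $334.
#2 ($2038): deductible takes $968, $1070 remains; 30% of $1070 = $321. Traveler pays $1289; OOP now $1623.
#3 ($2812): deductible met; 30% of $2812 = $843.60. Cost to traveler: $843.60. OOP to date $2466.60.
#4 ($3310): deductible already satisfied, so traveler's share is 30% × $3310 = $993. Adding that to $2466.60 gives $3459.60, past the $3000 cap; traveler pays only $3000 − $2466.60 = $533.40.

$533.40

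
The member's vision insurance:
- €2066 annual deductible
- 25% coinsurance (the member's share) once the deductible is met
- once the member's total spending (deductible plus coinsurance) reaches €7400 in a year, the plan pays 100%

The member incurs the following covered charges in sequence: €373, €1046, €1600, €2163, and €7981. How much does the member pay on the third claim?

€885.25

Claim 1 — €373: fully absorbed by the deductible. Cost to member: €373. OOP to date €373.
Claim 2 — €1046: entire amount goes to the deductible. Member owes €1046 (running OOP €1419).
Claim 3 — €1600: deductible takes €647, €953 remains; member's 25% is €238.25. Member pays €885.25; OOP now €2304.25.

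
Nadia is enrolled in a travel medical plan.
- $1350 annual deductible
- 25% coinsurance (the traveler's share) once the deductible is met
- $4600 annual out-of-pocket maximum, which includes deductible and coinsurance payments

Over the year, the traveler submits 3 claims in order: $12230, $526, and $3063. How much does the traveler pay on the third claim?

$398.50

Bill 1, $12230: $1350 finishes the deductible; $10880 goes to coinsurance; coinsurance $10880 × 25% = $2720. Traveler pays $4070; OOP now $4070.
Bill 2, $526: deductible already satisfied, so traveler's share is 25% × $526 = $131.50. Traveler pays $131.50; OOP now $4201.50.
Bill 3, $3063: 25% coinsurance on $3063 = $765.75. OOP would hit $4967.25 > $4600, so the cap limits the traveler to $4600 − $4201.50 = $398.50.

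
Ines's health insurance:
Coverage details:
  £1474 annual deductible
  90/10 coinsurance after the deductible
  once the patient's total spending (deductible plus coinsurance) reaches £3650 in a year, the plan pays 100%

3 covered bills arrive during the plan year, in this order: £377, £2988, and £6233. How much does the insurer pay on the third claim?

£5609.70

Claim 1 (£377): fully absorbed by the deductible. Patient pays £377; OOP now £377. Insurer: £377 − £377 = £0.
Claim 2 (£2988): £1097 finishes the deductible; £1891 goes to coinsurance; coinsurance £1891 × 10% = £189.10. Cost to patient: £1286.10. OOP to date £1663.10. Insurer: £2988 − £1286.10 = £1701.90.
Claim 3 (£6233): deductible met; 10% of £6233 = £623.30. Cost to patient: £623.30. OOP to date £2286.40. Plan pays £6233 − £623.30 = £5609.70.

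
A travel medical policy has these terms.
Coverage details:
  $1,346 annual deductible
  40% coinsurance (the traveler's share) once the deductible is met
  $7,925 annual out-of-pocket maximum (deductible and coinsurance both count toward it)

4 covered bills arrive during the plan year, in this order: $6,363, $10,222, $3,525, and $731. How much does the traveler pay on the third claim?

Claim 1 — $6,363: $1,346 finishes the deductible; $5,017 goes to coinsurance; 40% of $5,017 = $2,006.80. Cost to traveler: $3,352.80. OOP to date $3,352.80.
Claim 2 — $10,222: 40% coinsurance on $10,222 = $4,088.80. Cost to traveler: $4,088.80. OOP to date $7,441.60.
Claim 3 — $3,525: deductible met; 40% of $3,525 = $1,410. OOP would hit $8,851.60 > $7,925, so the cap limits the traveler to $7,925 − $7,441.60 = $483.40.

$483.40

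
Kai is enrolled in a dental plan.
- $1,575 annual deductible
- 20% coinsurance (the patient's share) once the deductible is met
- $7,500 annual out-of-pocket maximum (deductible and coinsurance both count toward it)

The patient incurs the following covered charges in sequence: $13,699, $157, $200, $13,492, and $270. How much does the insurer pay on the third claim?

$160

Claim 1 ($13,699): $1,575 finishes the deductible; $12,124 goes to coinsurance; coinsurance $12,124 × 20% = $2,424.80. Patient pays $3,999.80; OOP now $3,999.80. Plan pays $13,699 − $3,999.80 = $9,699.20.
Claim 2 ($157): deductible met; 20% of $157 = $31.40. Patient owes $31.40 (running OOP $4,031.20). Plan pays $157 − $31.40 = $125.60.
Claim 3 ($200): 20% coinsurance on $200 = $40. Cost to patient: $40. OOP to date $4,071.20. Plan pays $200 − $40 = $160.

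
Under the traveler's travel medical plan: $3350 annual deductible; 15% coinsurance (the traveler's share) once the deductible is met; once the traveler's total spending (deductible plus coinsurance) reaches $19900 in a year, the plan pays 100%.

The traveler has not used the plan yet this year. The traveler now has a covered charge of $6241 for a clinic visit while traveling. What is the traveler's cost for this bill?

Nothing has been paid toward the $3350 deductible, so the first $3350 of this charge is applied there.
After the $3350 deductible portion, $6241 − $3350 = $2891 is subject to coinsurance.
Traveler's 15% share of $2891 is $433.65.
That puts the traveler's cost at $3350 + $433.65 = $3783.65 before any cap.
Year-to-date out-of-pocket becomes $0 + $3783.65 = $3783.65, still under the $19900 maximum, so no cap applies.

$3783.65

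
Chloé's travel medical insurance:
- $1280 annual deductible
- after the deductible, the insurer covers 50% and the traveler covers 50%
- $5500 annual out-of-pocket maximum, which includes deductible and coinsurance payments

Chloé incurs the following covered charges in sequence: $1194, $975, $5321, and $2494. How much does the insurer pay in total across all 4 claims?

Bill 1, $1194: all of it applies to the deductible. Traveler pays $1194; OOP now $1194. Insurer: $1194 − $1194 = $0.
Bill 2, $975: deductible takes $86, $889 remains; 50% of $889 = $444.50. Cost to traveler: $530.50. OOP to date $1724.50. Plan pays $975 − $530.50 = $444.50.
Bill 3, $5321: deductible met; 50% of $5321 = $2660.50. Traveler pays $2660.50; OOP now $4385. Plan pays $5321 − $2660.50 = $2660.50.
Bill 4, $2494: 50% coinsurance on $2494 = $1247. Adding that to $4385 gives $5632, past the $5500 cap; traveler pays only $5500 − $4385 = $1115. Plan pays $2494 − $1115 = $1379.
Insurer total = bills − traveler's total = $9984 − $5500 = $4484.

$4484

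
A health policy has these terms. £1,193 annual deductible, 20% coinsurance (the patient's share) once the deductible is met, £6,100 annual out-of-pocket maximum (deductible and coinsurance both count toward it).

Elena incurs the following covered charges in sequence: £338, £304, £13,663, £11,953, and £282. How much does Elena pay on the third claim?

£3,173.40

#1 (£338): fully absorbed by the deductible. Cost to patient: £338. OOP to date £338.
#2 (£304): fully absorbed by the deductible. Patient owes £304 (running OOP £642).
#3 (£13,663): deductible takes £551, £13,112 remains; 20% of £13,112 = £2,622.40. Patient owes £3,173.40 (running OOP £3,815.40).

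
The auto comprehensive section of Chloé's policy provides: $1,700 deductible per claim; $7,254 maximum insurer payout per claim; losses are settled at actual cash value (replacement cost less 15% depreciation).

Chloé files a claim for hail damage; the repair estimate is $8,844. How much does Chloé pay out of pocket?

$3,026.60

Actual cash value after 15% depreciation: $8,844 × 85% = $7,517.40.
Subtract the deductible: $7,517.40 − $1,700 = $5,817.40.
$5,817.40 is within the $7,254 limit, so the insurer pays $5,817.40.
The policyholder bears the rest of the original loss: $8,844 − $5,817.40 = $3,026.60.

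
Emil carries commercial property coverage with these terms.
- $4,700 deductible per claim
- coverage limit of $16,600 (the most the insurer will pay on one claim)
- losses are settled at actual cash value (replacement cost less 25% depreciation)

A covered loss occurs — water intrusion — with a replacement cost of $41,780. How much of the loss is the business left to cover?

$25,180

Depreciate 25%: the covered value is $41,780 × 0.75 = $31,335.
Less the $4,700 deductible: $31,335 − $4,700 = $26,635.
The $16,600 per-incident cap binds; insurer pays $16,600.
The business bears the rest of the original loss: $41,780 − $16,600 = $25,180.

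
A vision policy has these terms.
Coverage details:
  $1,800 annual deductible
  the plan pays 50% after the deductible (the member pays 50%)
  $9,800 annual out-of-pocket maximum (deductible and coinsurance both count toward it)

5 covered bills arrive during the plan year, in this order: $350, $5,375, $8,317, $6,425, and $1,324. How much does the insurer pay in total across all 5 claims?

$11,991

#1 ($350): all of it applies to the deductible. Member owes $350 (running OOP $350). Insurer: $350 − $350 = $0.
#2 ($5,375): deductible takes $1,450, $3,925 remains; member's 50% is $1,962.50. Member owes $3,412.50 (running OOP $3,762.50). Insurer: $5,375 − $3,412.50 = $1,962.50.
#3 ($8,317): deductible met; 50% of $8,317 = $4,158.50. Member owes $4,158.50 (running OOP $7,921). Insurer: $8,317 − $4,158.50 = $4,158.50.
#4 ($6,425): deductible already satisfied, so member's share is 50% × $6,425 = $3,212.50. OOP would hit $11,133.50 > $9,800, so the cap limits the member to $9,800 − $7,921 = $1,879. Plan pays $6,425 − $1,879 = $4,546.
#5 ($1,324): 50% coinsurance on $1,324 = $662. That would push OOP to $10,462, over the $9,800 cap, so member pays $9,800 − $9,800 = $0. Plan pays $1,324 − $0 = $1,324.
Insurer total: $0 + $1,962.50 + $4,158.50 + $4,546 + $1,324 = $11,991.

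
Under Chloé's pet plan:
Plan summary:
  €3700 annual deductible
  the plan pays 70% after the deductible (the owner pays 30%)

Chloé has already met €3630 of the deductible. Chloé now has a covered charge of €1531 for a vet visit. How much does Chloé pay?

Remaining deductible: €3700 − €3630 = €70.
After the €70 deductible portion, €1531 − €70 = €1461 is subject to coinsurance.
Coinsurance: €1461 × 30% = €438.30.
So the owner owes €70 + €438.30 = €508.30.

€508.30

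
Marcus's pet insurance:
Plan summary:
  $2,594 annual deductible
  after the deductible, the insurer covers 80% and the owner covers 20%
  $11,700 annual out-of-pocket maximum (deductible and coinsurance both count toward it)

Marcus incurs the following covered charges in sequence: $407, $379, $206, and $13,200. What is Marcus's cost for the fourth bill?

Bill 1, $407: entire amount goes to the deductible. Cost to owner: $407. OOP to date $407.
Bill 2, $379: entire amount goes to the deductible. Cost to owner: $379. OOP to date $786.
Bill 3, $206: fully absorbed by the deductible. Owner pays $206; OOP now $992.
Bill 4, $13,200: $1,602 to deductible, leaving $11,598; owner's 20% is $2,319.60. Owner pays $3,921.60; OOP now $4,913.60.

$3,921.60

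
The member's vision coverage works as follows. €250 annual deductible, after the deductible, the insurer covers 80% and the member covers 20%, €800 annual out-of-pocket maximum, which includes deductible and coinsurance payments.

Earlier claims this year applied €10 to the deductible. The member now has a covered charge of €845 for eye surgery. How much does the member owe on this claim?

Remaining deductible: €250 − €10 = €240.
That leaves €845 − €240 = €605 for coinsurance.
20% of €605 = €121 falls to the member.
So the member owes €240 + €121 = €361 before any cap.
Year-to-date out-of-pocket becomes €10 + €361 = €371, still under the €800 maximum, so no cap applies.

€361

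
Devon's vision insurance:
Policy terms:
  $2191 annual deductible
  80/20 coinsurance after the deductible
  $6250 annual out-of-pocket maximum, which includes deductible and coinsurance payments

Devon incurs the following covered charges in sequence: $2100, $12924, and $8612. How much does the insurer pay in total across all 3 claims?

Claim 1 — $2100: entire amount goes to the deductible. Member pays $2100; OOP now $2100. Insurer: $2100 − $2100 = $0.
Claim 2 — $12924: $91 finishes the deductible; $12833 goes to coinsurance; 20% of $12833 = $2566.60. Member owes $2657.60 (running OOP $4757.60). Plan pays $12924 − $2657.60 = $10266.40.
Claim 3 — $8612: 20% coinsurance on $8612 = $1722.40. OOP would hit $6480 > $6250, so the cap limits the member to $6250 − $4757.60 = $1492.40. Plan pays $8612 − $1492.40 = $7119.60.
Insurer total: $0 + $10266.40 + $7119.60 = $17386.

$17386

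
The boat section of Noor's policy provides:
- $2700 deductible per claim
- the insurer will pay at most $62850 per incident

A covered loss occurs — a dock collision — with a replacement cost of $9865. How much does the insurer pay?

$7165

After the deductible, $9865 − $2700 = $7165 remains.
$7165 is within the $62850 limit, so the insurer pays $7165.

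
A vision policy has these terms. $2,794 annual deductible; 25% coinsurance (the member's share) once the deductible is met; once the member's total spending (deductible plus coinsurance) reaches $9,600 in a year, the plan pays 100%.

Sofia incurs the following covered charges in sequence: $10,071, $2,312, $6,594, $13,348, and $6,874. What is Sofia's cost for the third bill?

$1,648.50

#1 ($10,071): $2,794 finishes the deductible; $7,277 goes to coinsurance; coinsurance $7,277 × 25% = $1,819.25. Member owes $4,613.25 (running OOP $4,613.25).
#2 ($2,312): 25% coinsurance on $2,312 = $578. Member pays $578; OOP now $5,191.25.
#3 ($6,594): deductible already satisfied, so member's share is 25% × $6,594 = $1,648.50. Member owes $1,648.50 (running OOP $6,839.75).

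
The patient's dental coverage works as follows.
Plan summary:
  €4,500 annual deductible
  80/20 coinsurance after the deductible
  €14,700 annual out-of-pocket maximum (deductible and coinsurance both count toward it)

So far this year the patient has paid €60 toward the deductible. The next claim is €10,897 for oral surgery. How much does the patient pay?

Remaining deductible: €4,500 − €60 = €4,440.
The remaining €6,457 (= €10,897 − €4,440) moves to coinsurance.
Coinsurance: €6,457 × 20% = €1,291.40.
That puts the patient's cost at €4,440 + €1,291.40 = €5,731.40 before any cap.
Total out-of-pocket so far would be €60 + €5,731.40 = €5,791.40, below the €14,700 cap — no reduction.

€5,731.40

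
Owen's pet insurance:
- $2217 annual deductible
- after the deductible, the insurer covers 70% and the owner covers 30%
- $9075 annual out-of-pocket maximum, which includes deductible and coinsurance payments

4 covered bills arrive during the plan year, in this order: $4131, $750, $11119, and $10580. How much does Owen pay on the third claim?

Claim 1 ($4131): $2217 finishes the deductible; $1914 goes to coinsurance; coinsurance $1914 × 30% = $574.20. Cost to owner: $2791.20. OOP to date $2791.20.
Claim 2 ($750): deductible met; 30% of $750 = $225. Owner owes $225 (running OOP $3016.20).
Claim 3 ($11119): deductible met; 30% of $11119 = $3335.70. Owner owes $3335.70 (running OOP $6351.90).

$3335.70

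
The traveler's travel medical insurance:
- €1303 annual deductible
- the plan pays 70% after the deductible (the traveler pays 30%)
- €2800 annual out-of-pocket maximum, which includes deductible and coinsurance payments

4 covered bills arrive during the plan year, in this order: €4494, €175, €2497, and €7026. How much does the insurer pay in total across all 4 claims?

€11392

Bill 1, €4494: €1303 finishes the deductible; €3191 goes to coinsurance; coinsurance €3191 × 30% = €957.30. Traveler pays €2260.30; OOP now €2260.30. Plan pays €4494 − €2260.30 = €2233.70.
Bill 2, €175: deductible already satisfied, so traveler's share is 30% × €175 = €52.50. Traveler pays €52.50; OOP now €2312.80. Insurer: €175 − €52.50 = €122.50.
Bill 3, €2497: deductible met; 30% of €2497 = €749.10. That would push OOP to €3061.90, over the €2800 cap, so traveler pays €2800 − €2312.80 = €487.20. Insurer: €2497 − €487.20 = €2009.80.
Bill 4, €7026: 30% coinsurance on €7026 = €2107.80. Adding that to €2800 gives €4907.80, past the €2800 cap; traveler pays only €2800 − €2800 = €0. Plan pays €7026 − €0 = €7026.
Insurer total = bills − traveler's total = €14192 − €2800 = €11392.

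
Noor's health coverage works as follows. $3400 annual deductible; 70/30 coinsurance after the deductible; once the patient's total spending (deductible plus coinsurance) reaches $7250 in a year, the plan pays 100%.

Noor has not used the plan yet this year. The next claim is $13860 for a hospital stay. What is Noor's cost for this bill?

$6538

Deductible not yet touched, so the first $3400 of the bill goes to the deductible.
After the $3400 deductible portion, $13860 − $3400 = $10460 is subject to coinsurance.
Patient's 30% share of $10460 is $3138.
So the patient owes $3400 + $3138 = $6538 before any cap.
Cumulative spending $0 + $6538 = $6538 stays under the $7250 maximum.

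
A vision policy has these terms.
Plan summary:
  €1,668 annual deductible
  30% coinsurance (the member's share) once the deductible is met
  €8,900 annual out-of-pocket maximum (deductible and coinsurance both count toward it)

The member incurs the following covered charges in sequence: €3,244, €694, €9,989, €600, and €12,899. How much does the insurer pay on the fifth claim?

€9,524.70

Claim 1 (€3,244): deductible takes €1,668, €1,576 remains; member's 30% is €472.80. Member pays €2,140.80; OOP now €2,140.80. Plan pays €3,244 − €2,140.80 = €1,103.20.
Claim 2 (€694): deductible met; 30% of €694 = €208.20. Cost to member: €208.20. OOP to date €2,349. Plan pays €694 − €208.20 = €485.80.
Claim 3 (€9,989): 30% coinsurance on €9,989 = €2,996.70. Cost to member: €2,996.70. OOP to date €5,345.70. Plan pays €9,989 − €2,996.70 = €6,992.30.
Claim 4 (€600): deductible already satisfied, so member's share is 30% × €600 = €180. Cost to member: €180. OOP to date €5,525.70. Insurer: €600 − €180 = €420.
Claim 5 (€12,899): deductible already satisfied, so member's share is 30% × €12,899 = €3,869.70. OOP would hit €9,395.40 > €8,900, so the cap limits the member to €8,900 − €5,525.70 = €3,374.30. Plan pays €12,899 − €3,374.30 = €9,524.70.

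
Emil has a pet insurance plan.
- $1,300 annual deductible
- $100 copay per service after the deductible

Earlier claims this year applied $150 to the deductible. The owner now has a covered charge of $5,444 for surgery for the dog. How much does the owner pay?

$1,250

$150 of the $1,300 deductible is already met, leaving $1,150.
That leaves $5,444 − $1,150 = $4,294 for the copay.
Copay on this service: $100.
So the owner owes $1,150 + $100 = $1,250.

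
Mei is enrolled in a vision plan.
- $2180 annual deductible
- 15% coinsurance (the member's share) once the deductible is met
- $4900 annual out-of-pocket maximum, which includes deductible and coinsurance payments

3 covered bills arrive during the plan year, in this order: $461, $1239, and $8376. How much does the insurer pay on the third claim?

#1 ($461): fully absorbed by the deductible. Member pays $461; OOP now $461. Plan pays $461 − $461 = $0.
#2 ($1239): fully absorbed by the deductible. Cost to member: $1239. OOP to date $1700. Insurer: $1239 − $1239 = $0.
#3 ($8376): $480 to deductible, leaving $7896; member's 15% is $1184.40. Cost to member: $1664.40. OOP to date $3364.40. Insurer: $8376 − $1664.40 = $6711.60.

$6711.60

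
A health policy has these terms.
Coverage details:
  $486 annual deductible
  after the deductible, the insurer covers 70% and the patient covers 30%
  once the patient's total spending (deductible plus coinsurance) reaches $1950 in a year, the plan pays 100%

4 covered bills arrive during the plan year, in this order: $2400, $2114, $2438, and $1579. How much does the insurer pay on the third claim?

Claim 1 ($2400): $486 finishes the deductible; $1914 goes to coinsurance; 30% of $1914 = $574.20. Patient owes $1060.20 (running OOP $1060.20). Plan pays $2400 − $1060.20 = $1339.80.
Claim 2 ($2114): deductible met; 30% of $2114 = $634.20. Patient owes $634.20 (running OOP $1694.40). Insurer: $2114 − $634.20 = $1479.80.
Claim 3 ($2438): deductible already satisfied, so patient's share is 30% × $2438 = $731.40. That would push OOP to $2425.80, over the $1950 cap, so patient pays $1950 − $1694.40 = $255.60. Insurer: $2438 − $255.60 = $2182.40.

$2182.40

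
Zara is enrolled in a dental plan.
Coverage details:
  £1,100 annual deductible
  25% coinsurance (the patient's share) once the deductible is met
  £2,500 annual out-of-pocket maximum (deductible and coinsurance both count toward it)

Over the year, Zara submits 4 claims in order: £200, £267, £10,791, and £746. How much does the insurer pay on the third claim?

#1 (£200): all of it applies to the deductible. Patient owes £200 (running OOP £200). Insurer: £200 − £200 = £0.
#2 (£267): fully absorbed by the deductible. Cost to patient: £267. OOP to date £467. Plan pays £267 − £267 = £0.
#3 (£10,791): £633 finishes the deductible; £10,158 goes to coinsurance; coinsurance £10,158 × 25% = £2,539.50. Claim cost before the cap: £633 + £2,539.50 = £3,172.50. That would push OOP to £3,639.50, over the £2,500 cap, so patient pays £2,500 − £467 = £2,033. Insurer: £10,791 − £2,033 = £8,758.

£8,758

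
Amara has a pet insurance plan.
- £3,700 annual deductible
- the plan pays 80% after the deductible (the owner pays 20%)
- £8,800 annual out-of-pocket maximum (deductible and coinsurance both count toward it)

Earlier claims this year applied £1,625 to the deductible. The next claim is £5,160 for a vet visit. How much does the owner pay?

Remaining deductible: £3,700 − £1,625 = £2,075.
That leaves £5,160 − £2,075 = £3,085 for coinsurance.
Coinsurance: £3,085 × 20% = £617.
So the owner owes £2,075 + £617 = £2,692 before any cap.
Cumulative spending £1,625 + £2,692 = £4,317 stays under the £8,800 maximum.

£2,692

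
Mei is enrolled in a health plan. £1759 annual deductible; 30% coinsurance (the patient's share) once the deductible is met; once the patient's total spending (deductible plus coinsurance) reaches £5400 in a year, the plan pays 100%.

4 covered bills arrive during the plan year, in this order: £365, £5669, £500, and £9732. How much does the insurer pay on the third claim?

£350

Claim 1 (£365): fully absorbed by the deductible. Cost to patient: £365. OOP to date £365. Plan pays £365 − £365 = £0.
Claim 2 (£5669): deductible takes £1394, £4275 remains; 30% of £4275 = £1282.50. Patient owes £2676.50 (running OOP £3041.50). Insurer: £5669 − £2676.50 = £2992.50.
Claim 3 (£500): 30% coinsurance on £500 = £150. Patient owes £150 (running OOP £3191.50). Plan pays £500 − £150 = £350.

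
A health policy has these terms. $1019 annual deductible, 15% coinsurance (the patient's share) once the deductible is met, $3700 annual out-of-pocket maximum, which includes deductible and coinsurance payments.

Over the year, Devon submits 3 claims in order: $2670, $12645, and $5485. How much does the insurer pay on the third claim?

Claim 1 — $2670: $1019 finishes the deductible; $1651 goes to coinsurance; coinsurance $1651 × 15% = $247.65. Patient pays $1266.65; OOP now $1266.65. Insurer: $2670 − $1266.65 = $1403.35.
Claim 2 — $12645: 15% coinsurance on $12645 = $1896.75. Cost to patient: $1896.75. OOP to date $3163.40. Plan pays $12645 − $1896.75 = $10748.25.
Claim 3 — $5485: 15% coinsurance on $5485 = $822.75. OOP would hit $3986.15 > $3700, so the cap limits the patient to $3700 − $3163.40 = $536.60. Plan pays $5485 − $536.60 = $4948.40.

$4948.40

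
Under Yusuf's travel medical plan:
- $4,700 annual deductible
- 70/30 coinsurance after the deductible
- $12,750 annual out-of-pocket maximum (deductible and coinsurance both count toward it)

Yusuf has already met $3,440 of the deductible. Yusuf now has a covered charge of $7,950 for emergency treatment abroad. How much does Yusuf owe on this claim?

$3,267

$3,440 of the $4,700 deductible is already met, leaving $1,260.
After the $1,260 deductible portion, $7,950 − $1,260 = $6,690 is subject to coinsurance.
30% of $6,690 = $2,007 falls to the traveler.
That puts the traveler's cost at $1,260 + $2,007 = $3,267 before any cap.
Cumulative spending $3,440 + $3,267 = $6,707 stays under the $12,750 maximum.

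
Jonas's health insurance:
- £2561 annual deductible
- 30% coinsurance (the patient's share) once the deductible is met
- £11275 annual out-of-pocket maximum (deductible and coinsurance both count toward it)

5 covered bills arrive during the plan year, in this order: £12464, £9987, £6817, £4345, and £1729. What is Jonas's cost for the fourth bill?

Claim 1 — £12464: £2561 to deductible, leaving £9903; coinsurance £9903 × 30% = £2970.90. Patient owes £5531.90 (running OOP £5531.90).
Claim 2 — £9987: 30% coinsurance on £9987 = £2996.10. Patient owes £2996.10 (running OOP £8528).
Claim 3 — £6817: deductible met; 30% of £6817 = £2045.10. Patient pays £2045.10; OOP now £10573.10.
Claim 4 — £4345: deductible already satisfied, so patient's share is 30% × £4345 = £1303.50. OOP would hit £11876.60 > £11275, so the cap limits the patient to £11275 − £10573.10 = £701.90.

£701.90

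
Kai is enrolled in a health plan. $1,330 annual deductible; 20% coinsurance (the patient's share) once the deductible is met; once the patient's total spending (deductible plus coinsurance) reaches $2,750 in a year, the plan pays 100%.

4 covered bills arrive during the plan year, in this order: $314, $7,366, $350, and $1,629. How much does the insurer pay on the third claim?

#1 ($314): all of it applies to the deductible. Cost to patient: $314. OOP to date $314. Plan pays $314 − $314 = $0.
#2 ($7,366): deductible takes $1,016, $6,350 remains; patient's 20% is $1,270. Cost to patient: $2,286. OOP to date $2,600. Insurer: $7,366 − $2,286 = $5,080.
#3 ($350): deductible already satisfied, so patient's share is 20% × $350 = $70. Patient owes $70 (running OOP $2,670). Insurer: $350 − $70 = $280.

$280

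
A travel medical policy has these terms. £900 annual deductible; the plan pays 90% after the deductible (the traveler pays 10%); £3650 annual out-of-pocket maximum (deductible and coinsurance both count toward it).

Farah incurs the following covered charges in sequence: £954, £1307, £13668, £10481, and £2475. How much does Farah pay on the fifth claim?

Claim 1 (£954): deductible takes £900, £54 remains; 10% of £54 = £5.40. Cost to traveler: £905.40. OOP to date £905.40.
Claim 2 (£1307): deductible already satisfied, so traveler's share is 10% × £1307 = £130.70. Cost to traveler: £130.70. OOP to date £1036.10.
Claim 3 (£13668): deductible already satisfied, so traveler's share is 10% × £13668 = £1366.80. Traveler owes £1366.80 (running OOP £2402.90).
Claim 4 (£10481): deductible already satisfied, so traveler's share is 10% × £10481 = £1048.10. Traveler owes £1048.10 (running OOP £3451).
Claim 5 (£2475): deductible already satisfied, so traveler's share is 10% × £2475 = £247.50. OOP would hit £3698.50 > £3650, so the cap limits the traveler to £3650 − £3451 = £199.

£199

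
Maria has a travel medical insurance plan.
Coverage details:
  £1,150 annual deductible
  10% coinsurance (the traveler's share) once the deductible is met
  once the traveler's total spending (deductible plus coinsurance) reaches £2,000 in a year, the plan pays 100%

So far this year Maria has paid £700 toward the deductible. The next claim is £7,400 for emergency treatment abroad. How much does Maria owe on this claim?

£700 of the £1,150 deductible is already met, leaving £450.
The remaining £6,950 (= £7,400 − £450) moves to coinsurance.
Traveler's 10% share of £6,950 is £695.
So the traveler owes £450 + £695 = £1,145 before any cap.
Cumulative spending £700 + £1,145 = £1,845 stays under the £2,000 maximum.

£1,145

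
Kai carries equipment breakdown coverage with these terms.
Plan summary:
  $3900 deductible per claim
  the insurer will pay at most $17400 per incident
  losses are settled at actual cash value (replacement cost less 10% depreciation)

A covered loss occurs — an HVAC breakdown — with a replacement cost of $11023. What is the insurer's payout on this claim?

Actual cash value after 10% depreciation: $11023 × 90% = $9920.70.
Less the $3900 deductible: $9920.70 − $3900 = $6020.70.
$6020.70 is within the $17400 limit, so the insurer pays $6020.70.

$6020.70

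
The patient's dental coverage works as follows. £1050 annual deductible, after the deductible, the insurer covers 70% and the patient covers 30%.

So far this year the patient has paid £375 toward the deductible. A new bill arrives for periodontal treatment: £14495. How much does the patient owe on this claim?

Deductible still to meet: £1050 − £375 = £675.
That leaves £14495 − £675 = £13820 for coinsurance.
30% of £13820 = £4146 falls to the patient.
So the patient owes £675 + £4146 = £4821.

£4821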